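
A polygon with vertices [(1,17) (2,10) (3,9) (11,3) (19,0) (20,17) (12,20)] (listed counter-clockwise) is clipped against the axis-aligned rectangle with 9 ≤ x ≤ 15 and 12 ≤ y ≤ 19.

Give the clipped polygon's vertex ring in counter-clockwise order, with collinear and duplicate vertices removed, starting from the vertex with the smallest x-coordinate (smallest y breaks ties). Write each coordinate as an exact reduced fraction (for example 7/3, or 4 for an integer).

Clipped polygon: [(9,12) (15,12) (15,151/8) (44/3,19) (9,19)]

1. After x ≥ 9: [(9,211/11) (9,9/2) (11,3) (19,0) (20,17) (12,20)]
2. After x ≤ 15: [(9,211/11) (9,9/2) (11,3) (15,3/2) (15,151/8) (12,20)]
3. After y ≥ 12: [(9,211/11) (9,12) (15,12) (15,151/8) (12,20)]
4. After y ≤ 19: [(9,19) (9,12) (15,12) (15,151/8) (44/3,19)]
5. Canonical ring: [(9,12) (15,12) (15,151/8) (44/3,19) (9,19)]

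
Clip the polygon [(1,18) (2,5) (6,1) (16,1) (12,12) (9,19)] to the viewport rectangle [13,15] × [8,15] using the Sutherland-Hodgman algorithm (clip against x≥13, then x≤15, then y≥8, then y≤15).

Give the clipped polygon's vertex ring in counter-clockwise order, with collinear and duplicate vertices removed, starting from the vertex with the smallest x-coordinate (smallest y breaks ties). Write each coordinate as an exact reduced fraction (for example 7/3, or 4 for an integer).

Clipped polygon: [(13,8) (148/11,8) (13,37/4)]

1. After x ≥ 13: [(13,1) (16,1) (13,37/4)]
2. After x ≤ 15: [(13,1) (15,1) (15,15/4) (13,37/4)]
3. After y ≥ 8: [(13,8) (148/11,8) (13,37/4)]
4. After y ≤ 15: [(13,8) (148/11,8) (13,37/4)]
5. Canonical ring: [(13,8) (148/11,8) (13,37/4)]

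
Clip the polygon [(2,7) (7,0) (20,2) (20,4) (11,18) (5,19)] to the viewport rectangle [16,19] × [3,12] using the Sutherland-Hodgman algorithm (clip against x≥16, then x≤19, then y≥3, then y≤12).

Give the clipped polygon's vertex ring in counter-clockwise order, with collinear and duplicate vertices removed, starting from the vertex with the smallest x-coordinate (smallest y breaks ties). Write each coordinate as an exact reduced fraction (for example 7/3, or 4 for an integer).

1. After x ≥ 16: [(16,18/13) (20,2) (20,4) (16,92/9)]
2. After x ≤ 19: [(16,18/13) (19,24/13) (19,50/9) (16,92/9)]
3. After y ≥ 3: [(16,3) (19,3) (19,50/9) (16,92/9)]
4. After y ≤ 12: [(16,3) (19,3) (19,50/9) (16,92/9)]
5. Canonical ring: [(16,3) (19,3) (19,50/9) (16,92/9)]

Clipped polygon: [(16,3) (19,3) (19,50/9) (16,92/9)]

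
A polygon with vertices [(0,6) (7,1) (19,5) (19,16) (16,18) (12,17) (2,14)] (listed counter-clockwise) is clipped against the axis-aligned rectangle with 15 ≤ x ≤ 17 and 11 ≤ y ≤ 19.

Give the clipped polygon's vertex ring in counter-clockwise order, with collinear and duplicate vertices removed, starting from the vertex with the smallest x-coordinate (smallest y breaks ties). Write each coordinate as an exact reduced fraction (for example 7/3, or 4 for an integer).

Clipped polygon: [(15,11) (17,11) (17,52/3) (16,18) (15,71/4)]

1. After x ≥ 15: [(15,11/3) (19,5) (19,16) (16,18) (15,71/4)]
2. After x ≤ 17: [(15,11/3) (17,13/3) (17,52/3) (16,18) (15,71/4)]
3. After y ≥ 11: [(15,11) (17,11) (17,52/3) (16,18) (15,71/4)]
4. After y ≤ 19: [(15,11) (17,11) (17,52/3) (16,18) (15,71/4)]
5. Canonical ring: [(15,11) (17,11) (17,52/3) (16,18) (15,71/4)]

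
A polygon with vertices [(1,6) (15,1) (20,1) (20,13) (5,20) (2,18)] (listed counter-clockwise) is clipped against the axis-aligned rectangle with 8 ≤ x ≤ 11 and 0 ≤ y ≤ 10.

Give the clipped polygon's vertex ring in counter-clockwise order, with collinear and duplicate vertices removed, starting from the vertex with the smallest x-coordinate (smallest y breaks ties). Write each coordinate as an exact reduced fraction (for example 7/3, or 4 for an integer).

Clipped polygon: [(8,7/2) (11,17/7) (11,10) (8,10)]

1. After x ≥ 8: [(8,7/2) (15,1) (20,1) (20,13) (8,93/5)]
2. After x ≤ 11: [(8,7/2) (11,17/7) (11,86/5) (8,93/5)]
3. After y ≥ 0: [(8,7/2) (11,17/7) (11,86/5) (8,93/5)]
4. After y ≤ 10: [(8,10) (8,7/2) (11,17/7) (11,10)]
5. Canonical ring: [(8,7/2) (11,17/7) (11,10) (8,10)]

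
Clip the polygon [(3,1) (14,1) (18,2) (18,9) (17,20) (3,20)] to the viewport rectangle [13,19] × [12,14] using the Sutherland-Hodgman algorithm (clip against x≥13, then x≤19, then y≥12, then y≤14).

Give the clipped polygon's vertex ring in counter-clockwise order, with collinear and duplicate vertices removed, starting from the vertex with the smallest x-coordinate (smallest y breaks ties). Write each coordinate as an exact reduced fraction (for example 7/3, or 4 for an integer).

1. After x ≥ 13: [(13,1) (14,1) (18,2) (18,9) (17,20) (13,20)]
2. After x ≤ 19: [(13,1) (14,1) (18,2) (18,9) (17,20) (13,20)]
3. After y ≥ 12: [(13,12) (195/11,12) (17,20) (13,20)]
4. After y ≤ 14: [(13,14) (13,12) (195/11,12) (193/11,14)]
5. Canonical ring: [(13,12) (195/11,12) (193/11,14) (13,14)]

Clipped polygon: [(13,12) (195/11,12) (193/11,14) (13,14)]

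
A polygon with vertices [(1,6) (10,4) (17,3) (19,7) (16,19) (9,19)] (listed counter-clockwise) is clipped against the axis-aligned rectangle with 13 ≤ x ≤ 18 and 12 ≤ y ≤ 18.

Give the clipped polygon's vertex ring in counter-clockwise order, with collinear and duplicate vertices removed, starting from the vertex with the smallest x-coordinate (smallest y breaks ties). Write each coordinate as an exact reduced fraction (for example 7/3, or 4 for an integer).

1. After x ≥ 13: [(13,25/7) (17,3) (19,7) (16,19) (13,19)]
2. After x ≤ 18: [(13,25/7) (17,3) (18,5) (18,11) (16,19) (13,19)]
3. After y ≥ 12: [(13,12) (71/4,12) (16,19) (13,19)]
4. After y ≤ 18: [(13,18) (13,12) (71/4,12) (65/4,18)]
5. Canonical ring: [(13,12) (71/4,12) (65/4,18) (13,18)]

Clipped polygon: [(13,12) (71/4,12) (65/4,18) (13,18)]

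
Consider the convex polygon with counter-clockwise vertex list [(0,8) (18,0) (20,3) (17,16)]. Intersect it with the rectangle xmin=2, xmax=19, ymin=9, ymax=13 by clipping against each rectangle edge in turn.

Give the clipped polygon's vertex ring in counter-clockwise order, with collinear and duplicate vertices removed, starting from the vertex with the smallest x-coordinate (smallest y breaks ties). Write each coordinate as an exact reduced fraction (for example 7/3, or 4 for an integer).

Clipped polygon: [(17/8,9) (242/13,9) (230/13,13) (85/8,13)]

1. After x ≥ 2: [(2,152/17) (2,64/9) (18,0) (20,3) (17,16)]
2. After x ≤ 19: [(2,152/17) (2,64/9) (18,0) (19,3/2) (19,22/3) (17,16)]
3. After y ≥ 9: [(17/8,9) (242/13,9) (17,16)]
4. After y ≤ 13: [(85/8,13) (17/8,9) (242/13,9) (230/13,13)]
5. Canonical ring: [(17/8,9) (242/13,9) (230/13,13) (85/8,13)]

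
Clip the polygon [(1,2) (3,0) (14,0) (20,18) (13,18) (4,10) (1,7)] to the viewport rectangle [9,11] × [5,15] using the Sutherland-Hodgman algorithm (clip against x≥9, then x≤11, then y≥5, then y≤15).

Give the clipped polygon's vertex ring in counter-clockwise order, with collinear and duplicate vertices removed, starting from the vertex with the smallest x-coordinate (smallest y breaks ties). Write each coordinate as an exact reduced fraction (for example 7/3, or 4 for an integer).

1. After x ≥ 9: [(9,0) (14,0) (20,18) (13,18) (9,130/9)]
2. After x ≤ 11: [(9,0) (11,0) (11,146/9) (9,130/9)]
3. After y ≥ 5: [(9,5) (11,5) (11,146/9) (9,130/9)]
4. After y ≤ 15: [(9,5) (11,5) (11,15) (77/8,15) (9,130/9)]
5. Canonical ring: [(9,5) (11,5) (11,15) (77/8,15) (9,130/9)]

Clipped polygon: [(9,5) (11,5) (11,15) (77/8,15) (9,130/9)]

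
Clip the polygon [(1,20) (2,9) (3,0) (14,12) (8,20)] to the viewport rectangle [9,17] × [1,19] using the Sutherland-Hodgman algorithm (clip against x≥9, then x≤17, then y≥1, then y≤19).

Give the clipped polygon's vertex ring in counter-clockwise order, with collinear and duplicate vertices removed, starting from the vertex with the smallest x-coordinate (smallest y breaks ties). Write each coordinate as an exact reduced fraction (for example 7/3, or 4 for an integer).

1. After x ≥ 9: [(9,72/11) (14,12) (9,56/3)]
2. After x ≤ 17: [(9,72/11) (14,12) (9,56/3)]
3. After y ≥ 1: [(9,72/11) (14,12) (9,56/3)]
4. After y ≤ 19: [(9,72/11) (14,12) (9,56/3)]
5. Canonical ring: [(9,72/11) (14,12) (9,56/3)]

Clipped polygon: [(9,72/11) (14,12) (9,56/3)]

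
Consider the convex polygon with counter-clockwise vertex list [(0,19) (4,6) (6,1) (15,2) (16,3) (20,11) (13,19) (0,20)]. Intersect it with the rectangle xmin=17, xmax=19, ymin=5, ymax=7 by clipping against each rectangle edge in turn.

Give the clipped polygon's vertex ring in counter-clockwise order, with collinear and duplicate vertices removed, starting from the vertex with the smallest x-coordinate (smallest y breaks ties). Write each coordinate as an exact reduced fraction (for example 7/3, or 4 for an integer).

1. After x ≥ 17: [(17,5) (20,11) (17,101/7)]
2. After x ≤ 19: [(17,5) (19,9) (19,85/7) (17,101/7)]
3. After y ≥ 5: [(17,5) (19,9) (19,85/7) (17,101/7)]
4. After y ≤ 7: [(17,7) (17,5) (18,7)]
5. Canonical ring: [(17,5) (18,7) (17,7)]

Clipped polygon: [(17,5) (18,7) (17,7)]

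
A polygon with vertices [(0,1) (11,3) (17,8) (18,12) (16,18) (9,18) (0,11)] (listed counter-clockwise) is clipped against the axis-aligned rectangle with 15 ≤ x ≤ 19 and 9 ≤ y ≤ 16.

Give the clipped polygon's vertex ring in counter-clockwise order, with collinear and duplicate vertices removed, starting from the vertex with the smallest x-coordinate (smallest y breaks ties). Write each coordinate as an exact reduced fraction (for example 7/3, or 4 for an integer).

Clipped polygon: [(15,9) (69/4,9) (18,12) (50/3,16) (15,16)]

1. After x ≥ 15: [(15,19/3) (17,8) (18,12) (16,18) (15,18)]
2. After x ≤ 19: [(15,19/3) (17,8) (18,12) (16,18) (15,18)]
3. After y ≥ 9: [(15,9) (69/4,9) (18,12) (16,18) (15,18)]
4. After y ≤ 16: [(15,16) (15,9) (69/4,9) (18,12) (50/3,16)]
5. Canonical ring: [(15,9) (69/4,9) (18,12) (50/3,16) (15,16)]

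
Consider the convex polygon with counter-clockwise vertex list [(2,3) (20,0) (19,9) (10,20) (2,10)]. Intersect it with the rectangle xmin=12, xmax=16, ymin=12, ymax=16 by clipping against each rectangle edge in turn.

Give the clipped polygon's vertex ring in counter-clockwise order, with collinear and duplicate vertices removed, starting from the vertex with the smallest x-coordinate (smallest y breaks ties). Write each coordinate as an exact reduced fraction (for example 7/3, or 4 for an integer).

Clipped polygon: [(12,12) (16,12) (16,38/3) (146/11,16) (12,16)]

1. After x ≥ 12: [(12,4/3) (20,0) (19,9) (12,158/9)]
2. After x ≤ 16: [(12,4/3) (16,2/3) (16,38/3) (12,158/9)]
3. After y ≥ 12: [(12,12) (16,12) (16,38/3) (12,158/9)]
4. After y ≤ 16: [(12,16) (12,12) (16,12) (16,38/3) (146/11,16)]
5. Canonical ring: [(12,12) (16,12) (16,38/3) (146/11,16) (12,16)]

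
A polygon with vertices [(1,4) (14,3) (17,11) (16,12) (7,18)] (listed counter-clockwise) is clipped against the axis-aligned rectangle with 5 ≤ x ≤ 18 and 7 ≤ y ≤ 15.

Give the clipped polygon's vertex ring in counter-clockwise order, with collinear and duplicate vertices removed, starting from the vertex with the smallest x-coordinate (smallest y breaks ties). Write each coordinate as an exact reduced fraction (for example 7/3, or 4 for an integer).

1. After x ≥ 5: [(5,40/3) (5,48/13) (14,3) (17,11) (16,12) (7,18)]
2. After x ≤ 18: [(5,40/3) (5,48/13) (14,3) (17,11) (16,12) (7,18)]
3. After y ≥ 7: [(5,40/3) (5,7) (31/2,7) (17,11) (16,12) (7,18)]
4. After y ≤ 15: [(40/7,15) (5,40/3) (5,7) (31/2,7) (17,11) (16,12) (23/2,15)]
5. Canonical ring: [(5,7) (31/2,7) (17,11) (16,12) (23/2,15) (40/7,15) (5,40/3)]

Clipped polygon: [(5,7) (31/2,7) (17,11) (16,12) (23/2,15) (40/7,15) (5,40/3)]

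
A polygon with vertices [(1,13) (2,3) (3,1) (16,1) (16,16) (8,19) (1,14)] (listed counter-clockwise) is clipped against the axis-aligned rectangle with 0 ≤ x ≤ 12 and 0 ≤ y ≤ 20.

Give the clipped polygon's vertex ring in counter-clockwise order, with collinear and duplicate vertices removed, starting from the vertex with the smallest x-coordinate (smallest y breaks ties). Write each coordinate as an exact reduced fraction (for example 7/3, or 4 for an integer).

1. After x ≥ 0: [(1,13) (2,3) (3,1) (16,1) (16,16) (8,19) (1,14)]
2. After x ≤ 12: [(1,13) (2,3) (3,1) (12,1) (12,35/2) (8,19) (1,14)]
3. After y ≥ 0: [(1,13) (2,3) (3,1) (12,1) (12,35/2) (8,19) (1,14)]
4. After y ≤ 20: [(1,13) (2,3) (3,1) (12,1) (12,35/2) (8,19) (1,14)]
5. Canonical ring: [(1,13) (2,3) (3,1) (12,1) (12,35/2) (8,19) (1,14)]

Clipped polygon: [(1,13) (2,3) (3,1) (12,1) (12,35/2) (8,19) (1,14)]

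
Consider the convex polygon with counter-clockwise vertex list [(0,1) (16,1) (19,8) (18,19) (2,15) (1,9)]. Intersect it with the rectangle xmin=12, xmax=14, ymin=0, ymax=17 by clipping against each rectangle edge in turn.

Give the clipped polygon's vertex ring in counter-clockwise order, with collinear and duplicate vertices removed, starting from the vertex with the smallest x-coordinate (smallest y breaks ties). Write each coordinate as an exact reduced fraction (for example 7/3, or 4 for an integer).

1. After x ≥ 12: [(12,1) (16,1) (19,8) (18,19) (12,35/2)]
2. After x ≤ 14: [(12,1) (14,1) (14,18) (12,35/2)]
3. After y ≥ 0: [(12,1) (14,1) (14,18) (12,35/2)]
4. After y ≤ 17: [(12,17) (12,1) (14,1) (14,17)]
5. Canonical ring: [(12,1) (14,1) (14,17) (12,17)]

Clipped polygon: [(12,1) (14,1) (14,17) (12,17)]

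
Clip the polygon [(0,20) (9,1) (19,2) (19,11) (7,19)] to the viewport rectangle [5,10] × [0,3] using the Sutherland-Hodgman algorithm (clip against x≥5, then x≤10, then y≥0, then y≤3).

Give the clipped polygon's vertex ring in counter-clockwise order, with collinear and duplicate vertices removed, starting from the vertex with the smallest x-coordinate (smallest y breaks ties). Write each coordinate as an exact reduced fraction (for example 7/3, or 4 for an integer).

Clipped polygon: [(153/19,3) (9,1) (10,11/10) (10,3)]

1. After x ≥ 5: [(5,135/7) (5,85/9) (9,1) (19,2) (19,11) (7,19)]
2. After x ≤ 10: [(5,135/7) (5,85/9) (9,1) (10,11/10) (10,17) (7,19)]
3. After y ≥ 0: [(5,135/7) (5,85/9) (9,1) (10,11/10) (10,17) (7,19)]
4. After y ≤ 3: [(153/19,3) (9,1) (10,11/10) (10,3)]
5. Canonical ring: [(153/19,3) (9,1) (10,11/10) (10,3)]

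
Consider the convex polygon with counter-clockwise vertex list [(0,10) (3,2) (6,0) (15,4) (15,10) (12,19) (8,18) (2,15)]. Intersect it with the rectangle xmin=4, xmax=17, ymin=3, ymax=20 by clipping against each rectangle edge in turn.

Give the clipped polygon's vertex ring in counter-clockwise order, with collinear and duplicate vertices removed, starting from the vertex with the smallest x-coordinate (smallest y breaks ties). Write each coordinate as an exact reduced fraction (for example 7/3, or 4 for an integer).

Clipped polygon: [(4,3) (51/4,3) (15,4) (15,10) (12,19) (8,18) (4,16)]

1. After x ≥ 4: [(4,4/3) (6,0) (15,4) (15,10) (12,19) (8,18) (4,16)]
2. After x ≤ 17: [(4,4/3) (6,0) (15,4) (15,10) (12,19) (8,18) (4,16)]
3. After y ≥ 3: [(4,3) (51/4,3) (15,4) (15,10) (12,19) (8,18) (4,16)]
4. After y ≤ 20: [(4,3) (51/4,3) (15,4) (15,10) (12,19) (8,18) (4,16)]
5. Canonical ring: [(4,3) (51/4,3) (15,4) (15,10) (12,19) (8,18) (4,16)]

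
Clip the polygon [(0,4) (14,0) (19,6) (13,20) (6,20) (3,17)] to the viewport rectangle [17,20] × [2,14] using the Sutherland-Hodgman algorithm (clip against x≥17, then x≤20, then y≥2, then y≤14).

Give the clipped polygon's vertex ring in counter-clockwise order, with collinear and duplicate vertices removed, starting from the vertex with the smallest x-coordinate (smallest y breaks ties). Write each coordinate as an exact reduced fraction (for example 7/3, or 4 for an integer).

1. After x ≥ 17: [(17,18/5) (19,6) (17,32/3)]
2. After x ≤ 20: [(17,18/5) (19,6) (17,32/3)]
3. After y ≥ 2: [(17,18/5) (19,6) (17,32/3)]
4. After y ≤ 14: [(17,18/5) (19,6) (17,32/3)]
5. Canonical ring: [(17,18/5) (19,6) (17,32/3)]

Clipped polygon: [(17,18/5) (19,6) (17,32/3)]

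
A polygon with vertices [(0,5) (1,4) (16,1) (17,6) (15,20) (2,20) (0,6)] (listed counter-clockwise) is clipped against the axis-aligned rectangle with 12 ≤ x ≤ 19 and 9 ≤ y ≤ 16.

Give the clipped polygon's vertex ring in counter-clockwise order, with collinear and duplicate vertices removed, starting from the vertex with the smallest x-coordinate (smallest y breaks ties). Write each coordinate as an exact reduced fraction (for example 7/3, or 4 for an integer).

Clipped polygon: [(12,9) (116/7,9) (109/7,16) (12,16)]

1. After x ≥ 12: [(12,9/5) (16,1) (17,6) (15,20) (12,20)]
2. After x ≤ 19: [(12,9/5) (16,1) (17,6) (15,20) (12,20)]
3. After y ≥ 9: [(12,9) (116/7,9) (15,20) (12,20)]
4. After y ≤ 16: [(12,16) (12,9) (116/7,9) (109/7,16)]
5. Canonical ring: [(12,9) (116/7,9) (109/7,16) (12,16)]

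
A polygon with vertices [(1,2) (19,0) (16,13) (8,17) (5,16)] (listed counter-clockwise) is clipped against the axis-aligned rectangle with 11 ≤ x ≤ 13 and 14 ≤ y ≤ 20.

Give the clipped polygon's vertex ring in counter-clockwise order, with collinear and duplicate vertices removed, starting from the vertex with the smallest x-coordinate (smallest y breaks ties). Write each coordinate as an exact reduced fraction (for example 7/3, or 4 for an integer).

Clipped polygon: [(11,14) (13,14) (13,29/2) (11,31/2)]

1. After x ≥ 11: [(11,8/9) (19,0) (16,13) (11,31/2)]
2. After x ≤ 13: [(11,8/9) (13,2/3) (13,29/2) (11,31/2)]
3. After y ≥ 14: [(11,14) (13,14) (13,29/2) (11,31/2)]
4. After y ≤ 20: [(11,14) (13,14) (13,29/2) (11,31/2)]
5. Canonical ring: [(11,14) (13,14) (13,29/2) (11,31/2)]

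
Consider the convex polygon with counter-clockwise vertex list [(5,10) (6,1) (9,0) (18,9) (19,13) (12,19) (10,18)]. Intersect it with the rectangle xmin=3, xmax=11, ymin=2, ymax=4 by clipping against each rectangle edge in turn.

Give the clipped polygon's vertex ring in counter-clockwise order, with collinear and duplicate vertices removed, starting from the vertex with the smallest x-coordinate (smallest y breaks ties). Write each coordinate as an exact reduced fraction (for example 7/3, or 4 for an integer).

Clipped polygon: [(17/3,4) (53/9,2) (11,2) (11,4)]

1. After x ≥ 3: [(5,10) (6,1) (9,0) (18,9) (19,13) (12,19) (10,18)]
2. After x ≤ 11: [(5,10) (6,1) (9,0) (11,2) (11,37/2) (10,18)]
3. After y ≥ 2: [(5,10) (53/9,2) (11,2) (11,2) (11,37/2) (10,18)]
4. After y ≤ 4: [(17/3,4) (53/9,2) (11,2) (11,2) (11,4)]
5. Canonical ring: [(17/3,4) (53/9,2) (11,2) (11,4)]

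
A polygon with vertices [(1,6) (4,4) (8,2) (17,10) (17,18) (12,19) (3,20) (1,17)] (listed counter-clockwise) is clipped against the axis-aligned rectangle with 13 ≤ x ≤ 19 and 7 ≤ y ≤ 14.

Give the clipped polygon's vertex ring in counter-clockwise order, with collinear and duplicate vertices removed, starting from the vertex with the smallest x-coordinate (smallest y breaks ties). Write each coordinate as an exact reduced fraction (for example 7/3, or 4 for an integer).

1. After x ≥ 13: [(13,58/9) (17,10) (17,18) (13,94/5)]
2. After x ≤ 19: [(13,58/9) (17,10) (17,18) (13,94/5)]
3. After y ≥ 7: [(13,7) (109/8,7) (17,10) (17,18) (13,94/5)]
4. After y ≤ 14: [(13,14) (13,7) (109/8,7) (17,10) (17,14)]
5. Canonical ring: [(13,7) (109/8,7) (17,10) (17,14) (13,14)]

Clipped polygon: [(13,7) (109/8,7) (17,10) (17,14) (13,14)]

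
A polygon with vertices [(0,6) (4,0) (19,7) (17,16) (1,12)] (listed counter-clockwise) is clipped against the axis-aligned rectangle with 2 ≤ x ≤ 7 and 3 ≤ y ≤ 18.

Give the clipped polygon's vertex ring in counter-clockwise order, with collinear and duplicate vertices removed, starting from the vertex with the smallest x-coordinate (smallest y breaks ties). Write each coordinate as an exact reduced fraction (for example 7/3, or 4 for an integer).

1. After x ≥ 2: [(2,3) (4,0) (19,7) (17,16) (2,49/4)]
2. After x ≤ 7: [(2,3) (4,0) (7,7/5) (7,27/2) (2,49/4)]
3. After y ≥ 3: [(2,3) (2,3) (7,3) (7,27/2) (2,49/4)]
4. After y ≤ 18: [(2,3) (2,3) (7,3) (7,27/2) (2,49/4)]
5. Canonical ring: [(2,3) (7,3) (7,27/2) (2,49/4)]

Clipped polygon: [(2,3) (7,3) (7,27/2) (2,49/4)]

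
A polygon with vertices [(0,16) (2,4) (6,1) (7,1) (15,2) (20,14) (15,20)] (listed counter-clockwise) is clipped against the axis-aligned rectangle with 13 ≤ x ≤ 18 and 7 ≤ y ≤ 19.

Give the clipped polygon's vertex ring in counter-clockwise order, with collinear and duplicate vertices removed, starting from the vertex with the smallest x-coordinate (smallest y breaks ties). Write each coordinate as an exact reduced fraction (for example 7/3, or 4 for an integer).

Clipped polygon: [(13,7) (205/12,7) (18,46/5) (18,82/5) (95/6,19) (13,19)]

1. After x ≥ 13: [(13,292/15) (13,7/4) (15,2) (20,14) (15,20)]
2. After x ≤ 18: [(13,292/15) (13,7/4) (15,2) (18,46/5) (18,82/5) (15,20)]
3. After y ≥ 7: [(13,292/15) (13,7) (205/12,7) (18,46/5) (18,82/5) (15,20)]
4. After y ≤ 19: [(13,19) (13,7) (205/12,7) (18,46/5) (18,82/5) (95/6,19)]
5. Canonical ring: [(13,7) (205/12,7) (18,46/5) (18,82/5) (95/6,19) (13,19)]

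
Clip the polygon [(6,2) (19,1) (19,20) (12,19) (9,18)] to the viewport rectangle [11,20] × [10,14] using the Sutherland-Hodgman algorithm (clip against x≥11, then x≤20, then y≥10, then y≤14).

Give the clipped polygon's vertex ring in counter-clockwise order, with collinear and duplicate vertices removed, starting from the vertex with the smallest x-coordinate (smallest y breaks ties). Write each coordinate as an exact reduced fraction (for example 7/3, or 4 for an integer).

Clipped polygon: [(11,10) (19,10) (19,14) (11,14)]

1. After x ≥ 11: [(11,21/13) (19,1) (19,20) (12,19) (11,56/3)]
2. After x ≤ 20: [(11,21/13) (19,1) (19,20) (12,19) (11,56/3)]
3. After y ≥ 10: [(11,10) (19,10) (19,20) (12,19) (11,56/3)]
4. After y ≤ 14: [(11,14) (11,10) (19,10) (19,14)]
5. Canonical ring: [(11,10) (19,10) (19,14) (11,14)]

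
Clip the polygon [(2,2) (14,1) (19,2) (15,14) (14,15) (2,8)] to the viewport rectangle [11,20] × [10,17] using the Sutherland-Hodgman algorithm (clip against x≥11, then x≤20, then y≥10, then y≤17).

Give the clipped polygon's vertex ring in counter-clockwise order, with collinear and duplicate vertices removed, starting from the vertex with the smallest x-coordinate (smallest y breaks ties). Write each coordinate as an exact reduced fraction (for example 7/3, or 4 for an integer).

Clipped polygon: [(11,10) (49/3,10) (15,14) (14,15) (11,53/4)]

1. After x ≥ 11: [(11,5/4) (14,1) (19,2) (15,14) (14,15) (11,53/4)]
2. After x ≤ 20: [(11,5/4) (14,1) (19,2) (15,14) (14,15) (11,53/4)]
3. After y ≥ 10: [(11,10) (49/3,10) (15,14) (14,15) (11,53/4)]
4. After y ≤ 17: [(11,10) (49/3,10) (15,14) (14,15) (11,53/4)]
5. Canonical ring: [(11,10) (49/3,10) (15,14) (14,15) (11,53/4)]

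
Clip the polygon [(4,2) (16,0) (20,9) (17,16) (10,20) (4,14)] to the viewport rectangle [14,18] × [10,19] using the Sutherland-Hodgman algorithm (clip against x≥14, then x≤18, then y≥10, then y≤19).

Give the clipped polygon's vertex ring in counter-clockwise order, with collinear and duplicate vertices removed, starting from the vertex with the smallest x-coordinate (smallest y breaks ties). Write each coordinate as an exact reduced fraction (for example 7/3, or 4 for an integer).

1. After x ≥ 14: [(14,1/3) (16,0) (20,9) (17,16) (14,124/7)]
2. After x ≤ 18: [(14,1/3) (16,0) (18,9/2) (18,41/3) (17,16) (14,124/7)]
3. After y ≥ 10: [(14,10) (18,10) (18,41/3) (17,16) (14,124/7)]
4. After y ≤ 19: [(14,10) (18,10) (18,41/3) (17,16) (14,124/7)]
5. Canonical ring: [(14,10) (18,10) (18,41/3) (17,16) (14,124/7)]

Clipped polygon: [(14,10) (18,10) (18,41/3) (17,16) (14,124/7)]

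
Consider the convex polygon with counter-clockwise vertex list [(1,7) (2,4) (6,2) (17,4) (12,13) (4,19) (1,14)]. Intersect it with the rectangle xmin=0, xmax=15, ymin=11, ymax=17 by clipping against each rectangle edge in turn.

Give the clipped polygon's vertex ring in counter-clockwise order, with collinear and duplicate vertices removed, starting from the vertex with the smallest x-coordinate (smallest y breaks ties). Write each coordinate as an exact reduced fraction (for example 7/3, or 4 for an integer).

Clipped polygon: [(1,11) (118/9,11) (12,13) (20/3,17) (14/5,17) (1,14)]

1. After x ≥ 0: [(1,7) (2,4) (6,2) (17,4) (12,13) (4,19) (1,14)]
2. After x ≤ 15: [(1,7) (2,4) (6,2) (15,40/11) (15,38/5) (12,13) (4,19) (1,14)]
3. After y ≥ 11: [(1,11) (118/9,11) (12,13) (4,19) (1,14)]
4. After y ≤ 17: [(1,11) (118/9,11) (12,13) (20/3,17) (14/5,17) (1,14)]
5. Canonical ring: [(1,11) (118/9,11) (12,13) (20/3,17) (14/5,17) (1,14)]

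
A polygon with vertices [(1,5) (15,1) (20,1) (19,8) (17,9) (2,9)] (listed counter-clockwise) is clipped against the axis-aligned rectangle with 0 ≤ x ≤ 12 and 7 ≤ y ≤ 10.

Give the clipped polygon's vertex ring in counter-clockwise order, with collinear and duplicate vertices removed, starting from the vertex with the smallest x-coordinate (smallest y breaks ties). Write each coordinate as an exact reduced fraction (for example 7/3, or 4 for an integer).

1. After x ≥ 0: [(1,5) (15,1) (20,1) (19,8) (17,9) (2,9)]
2. After x ≤ 12: [(1,5) (12,13/7) (12,9) (2,9)]
3. After y ≥ 7: [(3/2,7) (12,7) (12,9) (2,9)]
4. After y ≤ 10: [(3/2,7) (12,7) (12,9) (2,9)]
5. Canonical ring: [(3/2,7) (12,7) (12,9) (2,9)]

Clipped polygon: [(3/2,7) (12,7) (12,9) (2,9)]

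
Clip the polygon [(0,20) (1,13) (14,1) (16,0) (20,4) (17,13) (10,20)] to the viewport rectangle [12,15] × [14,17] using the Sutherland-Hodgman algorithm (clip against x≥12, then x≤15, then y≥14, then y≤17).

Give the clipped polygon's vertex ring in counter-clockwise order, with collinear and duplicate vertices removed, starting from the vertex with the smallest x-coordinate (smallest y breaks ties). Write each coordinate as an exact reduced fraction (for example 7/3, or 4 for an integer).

Clipped polygon: [(12,14) (15,14) (15,15) (13,17) (12,17)]

1. After x ≥ 12: [(12,37/13) (14,1) (16,0) (20,4) (17,13) (12,18)]
2. After x ≤ 15: [(12,37/13) (14,1) (15,1/2) (15,15) (12,18)]
3. After y ≥ 14: [(12,14) (15,14) (15,15) (12,18)]
4. After y ≤ 17: [(12,17) (12,14) (15,14) (15,15) (13,17)]
5. Canonical ring: [(12,14) (15,14) (15,15) (13,17) (12,17)]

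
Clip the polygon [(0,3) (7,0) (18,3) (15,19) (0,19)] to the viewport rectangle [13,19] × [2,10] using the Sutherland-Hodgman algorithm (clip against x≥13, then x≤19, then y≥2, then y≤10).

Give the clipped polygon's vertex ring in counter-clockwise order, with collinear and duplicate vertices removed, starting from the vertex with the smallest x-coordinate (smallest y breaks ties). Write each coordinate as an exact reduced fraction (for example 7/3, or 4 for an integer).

1. After x ≥ 13: [(13,18/11) (18,3) (15,19) (13,19)]
2. After x ≤ 19: [(13,18/11) (18,3) (15,19) (13,19)]
3. After y ≥ 2: [(13,2) (43/3,2) (18,3) (15,19) (13,19)]
4. After y ≤ 10: [(13,10) (13,2) (43/3,2) (18,3) (267/16,10)]
5. Canonical ring: [(13,2) (43/3,2) (18,3) (267/16,10) (13,10)]

Clipped polygon: [(13,2) (43/3,2) (18,3) (267/16,10) (13,10)]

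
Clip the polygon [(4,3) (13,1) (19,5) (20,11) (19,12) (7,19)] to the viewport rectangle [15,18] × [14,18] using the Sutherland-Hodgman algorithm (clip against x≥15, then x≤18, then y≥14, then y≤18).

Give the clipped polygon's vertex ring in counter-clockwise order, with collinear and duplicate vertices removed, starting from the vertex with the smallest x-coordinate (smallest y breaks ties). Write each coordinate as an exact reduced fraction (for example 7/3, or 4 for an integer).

Clipped polygon: [(15,14) (109/7,14) (15,43/3)]

1. After x ≥ 15: [(15,7/3) (19,5) (20,11) (19,12) (15,43/3)]
2. After x ≤ 18: [(15,7/3) (18,13/3) (18,151/12) (15,43/3)]
3. After y ≥ 14: [(15,14) (109/7,14) (15,43/3)]
4. After y ≤ 18: [(15,14) (109/7,14) (15,43/3)]
5. Canonical ring: [(15,14) (109/7,14) (15,43/3)]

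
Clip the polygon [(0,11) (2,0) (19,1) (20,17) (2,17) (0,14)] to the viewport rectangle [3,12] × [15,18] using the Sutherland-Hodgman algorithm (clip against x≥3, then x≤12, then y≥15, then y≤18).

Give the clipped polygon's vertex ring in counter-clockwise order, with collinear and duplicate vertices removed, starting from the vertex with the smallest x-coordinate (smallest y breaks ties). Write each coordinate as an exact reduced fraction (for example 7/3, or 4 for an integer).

1. After x ≥ 3: [(3,1/17) (19,1) (20,17) (3,17)]
2. After x ≤ 12: [(3,1/17) (12,10/17) (12,17) (3,17)]
3. After y ≥ 15: [(3,15) (12,15) (12,17) (3,17)]
4. After y ≤ 18: [(3,15) (12,15) (12,17) (3,17)]
5. Canonical ring: [(3,15) (12,15) (12,17) (3,17)]

Clipped polygon: [(3,15) (12,15) (12,17) (3,17)]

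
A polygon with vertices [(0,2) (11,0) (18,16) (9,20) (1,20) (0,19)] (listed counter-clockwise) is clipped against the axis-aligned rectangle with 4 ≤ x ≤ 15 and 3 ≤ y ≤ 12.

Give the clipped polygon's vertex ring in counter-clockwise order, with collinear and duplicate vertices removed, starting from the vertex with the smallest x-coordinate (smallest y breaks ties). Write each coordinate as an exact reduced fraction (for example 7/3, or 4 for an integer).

Clipped polygon: [(4,3) (197/16,3) (15,64/7) (15,12) (4,12)]

1. After x ≥ 4: [(4,14/11) (11,0) (18,16) (9,20) (4,20)]
2. After x ≤ 15: [(4,14/11) (11,0) (15,64/7) (15,52/3) (9,20) (4,20)]
3. After y ≥ 3: [(4,3) (197/16,3) (15,64/7) (15,52/3) (9,20) (4,20)]
4. After y ≤ 12: [(4,12) (4,3) (197/16,3) (15,64/7) (15,12)]
5. Canonical ring: [(4,3) (197/16,3) (15,64/7) (15,12) (4,12)]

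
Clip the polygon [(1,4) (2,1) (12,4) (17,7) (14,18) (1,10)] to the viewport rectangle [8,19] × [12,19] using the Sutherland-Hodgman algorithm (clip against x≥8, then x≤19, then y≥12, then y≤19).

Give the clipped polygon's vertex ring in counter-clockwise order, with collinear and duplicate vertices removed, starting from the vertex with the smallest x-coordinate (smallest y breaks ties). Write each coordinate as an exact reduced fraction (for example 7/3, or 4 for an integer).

1. After x ≥ 8: [(8,14/5) (12,4) (17,7) (14,18) (8,186/13)]
2. After x ≤ 19: [(8,14/5) (12,4) (17,7) (14,18) (8,186/13)]
3. After y ≥ 12: [(8,12) (172/11,12) (14,18) (8,186/13)]
4. After y ≤ 19: [(8,12) (172/11,12) (14,18) (8,186/13)]
5. Canonical ring: [(8,12) (172/11,12) (14,18) (8,186/13)]

Clipped polygon: [(8,12) (172/11,12) (14,18) (8,186/13)]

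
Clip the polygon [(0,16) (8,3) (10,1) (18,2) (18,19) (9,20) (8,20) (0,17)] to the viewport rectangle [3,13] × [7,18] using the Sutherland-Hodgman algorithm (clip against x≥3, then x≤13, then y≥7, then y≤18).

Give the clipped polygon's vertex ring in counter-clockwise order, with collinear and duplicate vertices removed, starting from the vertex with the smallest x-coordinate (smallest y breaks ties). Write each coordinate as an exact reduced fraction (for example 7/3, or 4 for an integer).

1. After x ≥ 3: [(3,89/8) (8,3) (10,1) (18,2) (18,19) (9,20) (8,20) (3,145/8)]
2. After x ≤ 13: [(3,89/8) (8,3) (10,1) (13,11/8) (13,176/9) (9,20) (8,20) (3,145/8)]
3. After y ≥ 7: [(3,89/8) (72/13,7) (13,7) (13,176/9) (9,20) (8,20) (3,145/8)]
4. After y ≤ 18: [(3,18) (3,89/8) (72/13,7) (13,7) (13,18)]
5. Canonical ring: [(3,89/8) (72/13,7) (13,7) (13,18) (3,18)]

Clipped polygon: [(3,89/8) (72/13,7) (13,7) (13,18) (3,18)]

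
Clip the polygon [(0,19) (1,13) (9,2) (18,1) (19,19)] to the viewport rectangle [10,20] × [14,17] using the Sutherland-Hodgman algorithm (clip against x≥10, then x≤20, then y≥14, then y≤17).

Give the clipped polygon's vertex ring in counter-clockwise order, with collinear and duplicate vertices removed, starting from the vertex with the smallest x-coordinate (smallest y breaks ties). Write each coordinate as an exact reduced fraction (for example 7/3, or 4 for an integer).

Clipped polygon: [(10,14) (337/18,14) (170/9,17) (10,17)]

1. After x ≥ 10: [(10,19) (10,17/9) (18,1) (19,19)]
2. After x ≤ 20: [(10,19) (10,17/9) (18,1) (19,19)]
3. After y ≥ 14: [(10,19) (10,14) (337/18,14) (19,19)]
4. After y ≤ 17: [(10,17) (10,14) (337/18,14) (170/9,17)]
5. Canonical ring: [(10,14) (337/18,14) (170/9,17) (10,17)]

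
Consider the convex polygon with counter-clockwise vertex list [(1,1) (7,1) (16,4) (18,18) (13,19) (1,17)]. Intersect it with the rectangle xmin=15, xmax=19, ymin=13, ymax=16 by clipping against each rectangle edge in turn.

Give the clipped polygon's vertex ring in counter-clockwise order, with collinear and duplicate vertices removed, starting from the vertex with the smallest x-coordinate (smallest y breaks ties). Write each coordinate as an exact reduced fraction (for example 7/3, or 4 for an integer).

1. After x ≥ 15: [(15,11/3) (16,4) (18,18) (15,93/5)]
2. After x ≤ 19: [(15,11/3) (16,4) (18,18) (15,93/5)]
3. After y ≥ 13: [(15,13) (121/7,13) (18,18) (15,93/5)]
4. After y ≤ 16: [(15,16) (15,13) (121/7,13) (124/7,16)]
5. Canonical ring: [(15,13) (121/7,13) (124/7,16) (15,16)]

Clipped polygon: [(15,13) (121/7,13) (124/7,16) (15,16)]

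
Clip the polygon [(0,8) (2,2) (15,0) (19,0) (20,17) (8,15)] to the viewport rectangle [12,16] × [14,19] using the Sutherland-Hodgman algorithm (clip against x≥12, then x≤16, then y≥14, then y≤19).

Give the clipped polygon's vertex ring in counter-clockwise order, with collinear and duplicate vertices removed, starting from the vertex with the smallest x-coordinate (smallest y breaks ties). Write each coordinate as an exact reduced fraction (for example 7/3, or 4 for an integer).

1. After x ≥ 12: [(12,6/13) (15,0) (19,0) (20,17) (12,47/3)]
2. After x ≤ 16: [(12,6/13) (15,0) (16,0) (16,49/3) (12,47/3)]
3. After y ≥ 14: [(12,14) (16,14) (16,49/3) (12,47/3)]
4. After y ≤ 19: [(12,14) (16,14) (16,49/3) (12,47/3)]
5. Canonical ring: [(12,14) (16,14) (16,49/3) (12,47/3)]

Clipped polygon: [(12,14) (16,14) (16,49/3) (12,47/3)]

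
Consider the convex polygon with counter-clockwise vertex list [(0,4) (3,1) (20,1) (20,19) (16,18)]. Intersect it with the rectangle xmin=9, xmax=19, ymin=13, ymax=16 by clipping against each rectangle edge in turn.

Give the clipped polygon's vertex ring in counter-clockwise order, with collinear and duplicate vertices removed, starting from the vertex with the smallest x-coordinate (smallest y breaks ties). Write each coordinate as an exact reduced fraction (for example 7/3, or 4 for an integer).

Clipped polygon: [(72/7,13) (19,13) (19,16) (96/7,16)]

1. After x ≥ 9: [(9,95/8) (9,1) (20,1) (20,19) (16,18)]
2. After x ≤ 19: [(9,95/8) (9,1) (19,1) (19,75/4) (16,18)]
3. After y ≥ 13: [(72/7,13) (19,13) (19,75/4) (16,18)]
4. After y ≤ 16: [(96/7,16) (72/7,13) (19,13) (19,16)]
5. Canonical ring: [(72/7,13) (19,13) (19,16) (96/7,16)]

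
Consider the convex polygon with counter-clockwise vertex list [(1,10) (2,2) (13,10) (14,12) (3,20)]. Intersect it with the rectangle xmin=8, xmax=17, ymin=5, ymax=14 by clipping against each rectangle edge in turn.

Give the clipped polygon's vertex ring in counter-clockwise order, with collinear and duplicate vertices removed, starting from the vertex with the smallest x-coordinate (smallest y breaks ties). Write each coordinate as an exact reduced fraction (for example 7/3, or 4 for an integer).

1. After x ≥ 8: [(8,70/11) (13,10) (14,12) (8,180/11)]
2. After x ≤ 17: [(8,70/11) (13,10) (14,12) (8,180/11)]
3. After y ≥ 5: [(8,70/11) (13,10) (14,12) (8,180/11)]
4. After y ≤ 14: [(8,14) (8,70/11) (13,10) (14,12) (45/4,14)]
5. Canonical ring: [(8,70/11) (13,10) (14,12) (45/4,14) (8,14)]

Clipped polygon: [(8,70/11) (13,10) (14,12) (45/4,14) (8,14)]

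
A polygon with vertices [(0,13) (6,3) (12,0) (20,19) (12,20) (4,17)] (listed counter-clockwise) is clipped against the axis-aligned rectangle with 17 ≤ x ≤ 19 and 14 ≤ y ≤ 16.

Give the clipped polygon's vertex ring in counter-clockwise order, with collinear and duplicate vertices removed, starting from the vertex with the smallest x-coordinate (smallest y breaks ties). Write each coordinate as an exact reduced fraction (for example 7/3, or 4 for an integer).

Clipped polygon: [(17,14) (340/19,14) (356/19,16) (17,16)]

1. After x ≥ 17: [(17,95/8) (20,19) (17,155/8)]
2. After x ≤ 19: [(17,95/8) (19,133/8) (19,153/8) (17,155/8)]
3. After y ≥ 14: [(17,14) (340/19,14) (19,133/8) (19,153/8) (17,155/8)]
4. After y ≤ 16: [(17,16) (17,14) (340/19,14) (356/19,16)]
5. Canonical ring: [(17,14) (340/19,14) (356/19,16) (17,16)]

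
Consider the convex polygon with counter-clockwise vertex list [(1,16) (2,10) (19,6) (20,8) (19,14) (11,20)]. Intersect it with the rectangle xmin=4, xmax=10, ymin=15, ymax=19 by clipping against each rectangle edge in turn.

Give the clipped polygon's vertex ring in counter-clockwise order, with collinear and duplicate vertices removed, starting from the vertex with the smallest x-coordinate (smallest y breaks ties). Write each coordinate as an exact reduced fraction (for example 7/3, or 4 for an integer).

1. After x ≥ 4: [(4,86/5) (4,162/17) (19,6) (20,8) (19,14) (11,20)]
2. After x ≤ 10: [(10,98/5) (4,86/5) (4,162/17) (10,138/17)]
3. After y ≥ 15: [(10,15) (10,98/5) (4,86/5) (4,15)]
4. After y ≤ 19: [(10,15) (10,19) (17/2,19) (4,86/5) (4,15)]
5. Canonical ring: [(4,15) (10,15) (10,19) (17/2,19) (4,86/5)]

Clipped polygon: [(4,15) (10,15) (10,19) (17/2,19) (4,86/5)]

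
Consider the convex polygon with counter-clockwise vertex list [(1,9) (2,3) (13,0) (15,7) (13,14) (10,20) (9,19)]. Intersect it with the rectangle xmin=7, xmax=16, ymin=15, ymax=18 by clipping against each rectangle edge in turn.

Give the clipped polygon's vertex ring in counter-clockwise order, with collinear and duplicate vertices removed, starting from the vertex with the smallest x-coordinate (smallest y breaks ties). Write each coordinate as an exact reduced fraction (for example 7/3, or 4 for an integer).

1. After x ≥ 7: [(7,33/2) (7,18/11) (13,0) (15,7) (13,14) (10,20) (9,19)]
2. After x ≤ 16: [(7,33/2) (7,18/11) (13,0) (15,7) (13,14) (10,20) (9,19)]
3. After y ≥ 15: [(7,33/2) (7,15) (25/2,15) (10,20) (9,19)]
4. After y ≤ 18: [(41/5,18) (7,33/2) (7,15) (25/2,15) (11,18)]
5. Canonical ring: [(7,15) (25/2,15) (11,18) (41/5,18) (7,33/2)]

Clipped polygon: [(7,15) (25/2,15) (11,18) (41/5,18) (7,33/2)]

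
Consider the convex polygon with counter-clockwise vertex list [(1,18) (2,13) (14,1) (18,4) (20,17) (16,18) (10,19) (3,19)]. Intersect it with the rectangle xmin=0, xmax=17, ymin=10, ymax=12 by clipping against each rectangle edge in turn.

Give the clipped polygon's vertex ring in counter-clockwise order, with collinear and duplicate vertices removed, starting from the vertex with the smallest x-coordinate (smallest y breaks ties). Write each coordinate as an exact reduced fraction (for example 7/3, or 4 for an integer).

Clipped polygon: [(3,12) (5,10) (17,10) (17,12)]

1. After x ≥ 0: [(1,18) (2,13) (14,1) (18,4) (20,17) (16,18) (10,19) (3,19)]
2. After x ≤ 17: [(1,18) (2,13) (14,1) (17,13/4) (17,71/4) (16,18) (10,19) (3,19)]
3. After y ≥ 10: [(1,18) (2,13) (5,10) (17,10) (17,71/4) (16,18) (10,19) (3,19)]
4. After y ≤ 12: [(3,12) (5,10) (17,10) (17,12)]
5. Canonical ring: [(3,12) (5,10) (17,10) (17,12)]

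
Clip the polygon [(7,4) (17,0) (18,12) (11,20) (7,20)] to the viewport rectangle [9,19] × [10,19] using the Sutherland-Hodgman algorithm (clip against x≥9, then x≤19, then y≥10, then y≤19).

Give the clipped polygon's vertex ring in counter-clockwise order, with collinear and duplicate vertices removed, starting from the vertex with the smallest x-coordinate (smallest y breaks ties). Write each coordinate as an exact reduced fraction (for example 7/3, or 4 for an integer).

1. After x ≥ 9: [(9,16/5) (17,0) (18,12) (11,20) (9,20)]
2. After x ≤ 19: [(9,16/5) (17,0) (18,12) (11,20) (9,20)]
3. After y ≥ 10: [(9,10) (107/6,10) (18,12) (11,20) (9,20)]
4. After y ≤ 19: [(9,19) (9,10) (107/6,10) (18,12) (95/8,19)]
5. Canonical ring: [(9,10) (107/6,10) (18,12) (95/8,19) (9,19)]

Clipped polygon: [(9,10) (107/6,10) (18,12) (95/8,19) (9,19)]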